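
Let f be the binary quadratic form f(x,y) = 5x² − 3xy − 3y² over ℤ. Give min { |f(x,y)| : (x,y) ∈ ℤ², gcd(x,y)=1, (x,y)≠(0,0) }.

descent: ρ → (-3,3,5)  [lands on river]
river: ρ → (5,7,-1)
river: ρ → (-1,7,5)
river: ρ → (5,3,-3)
closes: descent 1, river 4
min |a| on river = 1

1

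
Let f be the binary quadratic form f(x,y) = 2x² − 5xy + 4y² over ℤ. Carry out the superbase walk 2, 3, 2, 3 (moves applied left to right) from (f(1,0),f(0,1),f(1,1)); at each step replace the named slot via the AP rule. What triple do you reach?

start (2,4,1) = (f(1,0),f(0,1),f(1,1))
replace slot 2: 2·(2+1) − 4 = 2 → (2,2,1)
replace slot 3: 2·(2+2) − 1 = 7 → (2,2,7)
replace slot 2: 2·(2+7) − 2 = 16 → (2,16,7)
replace slot 3: 2·(2+16) − 7 = 29 → (2,16,29)

2,16,29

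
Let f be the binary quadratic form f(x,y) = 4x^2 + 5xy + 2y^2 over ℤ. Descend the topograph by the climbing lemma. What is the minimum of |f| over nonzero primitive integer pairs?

translate: b→-3 (≡5 mod 8), so (4,5,2)→(4,-3,1)
flip: (4,-3,1)→(1,3,4)
translate: b→1 (≡3 mod 2), so (1,3,4)→(1,1,2)
reduced (well bottom): (1,1,2) with a≤c, −a<b≤a
well minimum = a = 1

1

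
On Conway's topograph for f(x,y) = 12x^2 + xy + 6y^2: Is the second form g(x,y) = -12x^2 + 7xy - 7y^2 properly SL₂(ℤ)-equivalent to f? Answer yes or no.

D₁ = -287, D₂ = -287
f: flip: (12,1,6)→(6,-1,12)
f: reduced (well bottom): (6,-1,12) with a≤c, −a<b≤a
g is negative-definite; reduce −g:
−g: flip: (12,-7,7)→(7,7,12)
−g: reduced (well bottom): (7,7,12) with a≤c, −a<b≤a
flip sign back: reduced form of g is (-7,-7,-12)
reduced forms (6, -1, 12) vs (-7, -7, -12) ⇒ inequivalent

no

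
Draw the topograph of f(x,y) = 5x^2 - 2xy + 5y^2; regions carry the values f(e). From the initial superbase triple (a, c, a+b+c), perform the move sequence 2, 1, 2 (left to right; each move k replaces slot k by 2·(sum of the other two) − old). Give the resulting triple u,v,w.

start (5,5,8) = (f(1,0),f(0,1),f(1,1))
replace slot 2: 2·(5+8) − 5 = 21 → (5,21,8)
replace slot 1: 2·(21+8) − 5 = 53 → (53,21,8)
replace slot 2: 2·(53+8) − 21 = 101 → (53,101,8)

53,101,8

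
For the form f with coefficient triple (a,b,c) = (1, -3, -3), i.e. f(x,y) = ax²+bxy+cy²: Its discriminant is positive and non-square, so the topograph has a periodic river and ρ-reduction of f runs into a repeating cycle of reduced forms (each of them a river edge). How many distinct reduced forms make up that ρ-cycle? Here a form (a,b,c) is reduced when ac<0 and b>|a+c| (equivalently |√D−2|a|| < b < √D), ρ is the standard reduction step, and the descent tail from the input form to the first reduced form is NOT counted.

D = 21, ⌊√D⌋ = 4
descent: ρ → (-3,3,1)  [lands on river]
river: ρ → (1,3,-3)
ρ-cycle length = 2 (tail of 1 descent step not counted)

2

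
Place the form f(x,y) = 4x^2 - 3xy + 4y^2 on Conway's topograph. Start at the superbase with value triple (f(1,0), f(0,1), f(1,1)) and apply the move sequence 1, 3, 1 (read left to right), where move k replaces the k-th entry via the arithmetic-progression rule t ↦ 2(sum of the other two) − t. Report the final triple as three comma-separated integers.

start (4,4,5) = (f(1,0),f(0,1),f(1,1))
replace slot 1: 2·(4+5) − 4 = 14 → (14,4,5)
replace slot 3: 2·(14+4) − 5 = 31 → (14,4,31)
replace slot 1: 2·(4+31) − 14 = 56 → (56,4,31)

56,4,31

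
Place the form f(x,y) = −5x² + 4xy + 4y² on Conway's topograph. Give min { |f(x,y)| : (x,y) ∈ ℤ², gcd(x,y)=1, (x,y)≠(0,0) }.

river: ρ → (4,4,-5)
river: ρ → (-5,6,3)
river: ρ → (3,6,-5)
river: ρ → (-5,4,4)
closes: descent 0, river 4
min |a| on river = 3

3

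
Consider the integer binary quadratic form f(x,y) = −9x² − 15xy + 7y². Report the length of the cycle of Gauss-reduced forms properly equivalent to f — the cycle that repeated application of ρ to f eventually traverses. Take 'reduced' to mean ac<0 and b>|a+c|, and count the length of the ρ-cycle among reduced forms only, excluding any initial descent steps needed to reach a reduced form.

D = 477, ⌊√D⌋ = 21
descent: ρ → (7,15,-9)  [lands on river]
river: ρ → (-9,21,1)
river: ρ → (1,21,-9)
river: ρ → (-9,15,7)
river: ρ → (7,13,-11)
river: ρ → (-11,9,9)
river: ρ → (9,9,-11)
river: ρ → (-11,13,7)
ρ-cycle length = 8 (tail of 1 descent step not counted)

8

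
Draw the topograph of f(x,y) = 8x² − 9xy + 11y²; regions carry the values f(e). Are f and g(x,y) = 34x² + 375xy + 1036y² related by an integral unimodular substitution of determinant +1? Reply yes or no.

D₁ = -271, D₂ = -271
f: translate: b→7 (≡-9 mod 16), so (8,-9,11)→(8,7,10)
f: reduced (well bottom): (8,7,10) with a≤c, −a<b≤a
g: translate: b→-33 (≡375 mod 68), so (34,375,1036)→(34,-33,10)
g: flip: (34,-33,10)→(10,33,34)
g: translate: b→-7 (≡33 mod 20), so (10,33,34)→(10,-7,8)
g: flip: (10,-7,8)→(8,7,10)
g: reduced (well bottom): (8,7,10) with a≤c, −a<b≤a
reduced forms (8, 7, 10) vs (8, 7, 10) ⇒ equivalent

yes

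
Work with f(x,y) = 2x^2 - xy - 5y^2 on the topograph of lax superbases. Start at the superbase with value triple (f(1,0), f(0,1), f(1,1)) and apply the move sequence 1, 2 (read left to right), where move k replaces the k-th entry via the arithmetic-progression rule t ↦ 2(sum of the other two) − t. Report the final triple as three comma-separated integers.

start (2,-5,-4) = (f(1,0),f(0,1),f(1,1))
replace slot 1: 2·((-5)+(-4)) − 2 = -20 → (-20,-5,-4)
replace slot 2: 2·((-20)+(-4)) − (-5) = -43 → (-20,-43,-4)

-20,-43,-4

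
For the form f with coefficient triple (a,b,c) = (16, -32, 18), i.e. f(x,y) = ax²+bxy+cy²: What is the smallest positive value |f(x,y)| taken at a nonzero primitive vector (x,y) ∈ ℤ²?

translate: b→0 (≡-32 mod 32), so (16,-32,18)→(16,0,2)
flip: (16,0,2)→(2,0,16)
reduced (well bottom): (2,0,16) with a≤c, −a<b≤a
well minimum = a = 2

2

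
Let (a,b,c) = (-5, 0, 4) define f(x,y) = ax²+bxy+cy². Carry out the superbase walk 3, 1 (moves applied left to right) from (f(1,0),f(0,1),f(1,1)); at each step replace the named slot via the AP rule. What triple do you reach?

start (-5,4,-1) = (f(1,0),f(0,1),f(1,1))
replace slot 3: 2·((-5)+4) − (-1) = -1 → (-5,4,-1)
replace slot 1: 2·(4+(-1)) − (-5) = 11 → (11,4,-1)

11,4,-1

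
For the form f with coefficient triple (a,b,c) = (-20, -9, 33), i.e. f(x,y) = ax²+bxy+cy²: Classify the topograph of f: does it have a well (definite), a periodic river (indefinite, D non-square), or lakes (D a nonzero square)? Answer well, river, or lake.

D = b²−4ac = (-9)² − 4·(-20)·33 = 2721
D > 0 non-square ⇒ indefinite ⇒ periodic river

river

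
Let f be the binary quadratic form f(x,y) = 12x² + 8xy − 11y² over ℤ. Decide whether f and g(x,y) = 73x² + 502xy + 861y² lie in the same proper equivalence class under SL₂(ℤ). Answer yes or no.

D₁ = 592, D₂ = 592
river cycle of f (length 6): (-11, 14, 9), (9, 22, -3), (-3, 20, 16), (16, 12, -7), (-7, 16, 12), (12, 8, -11)
river cycle of g (length 6): (12, 8, -11), (-11, 14, 9), (9, 22, -3), (-3, 20, 16), (16, 12, -7), (-7, 16, 12)
cycles coincide ⇒ equivalent

yes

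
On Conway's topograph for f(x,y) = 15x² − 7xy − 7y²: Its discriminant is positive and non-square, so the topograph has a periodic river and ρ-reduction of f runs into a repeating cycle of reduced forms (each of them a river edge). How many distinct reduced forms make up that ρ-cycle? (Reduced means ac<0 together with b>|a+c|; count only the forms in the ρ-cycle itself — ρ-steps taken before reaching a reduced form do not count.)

D = 469, ⌊√D⌋ = 21
descent: ρ → (-7,21,1)  [lands on river]
river: ρ → (1,21,-7)
ρ-cycle length = 2 (tail of 1 descent step not counted)

2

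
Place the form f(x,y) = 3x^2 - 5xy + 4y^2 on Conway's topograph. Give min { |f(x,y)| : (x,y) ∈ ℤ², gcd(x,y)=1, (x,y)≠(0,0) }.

translate: b→1 (≡-5 mod 6), so (3,-5,4)→(3,1,2)
flip: (3,1,2)→(2,-1,3)
reduced (well bottom): (2,-1,3) with a≤c, −a<b≤a
well minimum = a = 2

2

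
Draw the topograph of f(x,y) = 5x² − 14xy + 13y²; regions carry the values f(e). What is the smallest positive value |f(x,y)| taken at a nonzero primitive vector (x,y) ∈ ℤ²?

translate: b→-4 (≡-14 mod 10), so (5,-14,13)→(5,-4,4)
flip: (5,-4,4)→(4,4,5)
reduced (well bottom): (4,4,5) with a≤c, −a<b≤a
well minimum = a = 4

4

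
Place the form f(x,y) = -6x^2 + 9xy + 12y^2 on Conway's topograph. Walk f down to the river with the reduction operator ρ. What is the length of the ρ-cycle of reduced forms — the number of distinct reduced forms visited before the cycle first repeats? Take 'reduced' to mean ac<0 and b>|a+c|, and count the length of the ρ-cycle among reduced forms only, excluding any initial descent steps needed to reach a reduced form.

D = 369, ⌊√D⌋ = 19
river: ρ → (12,15,-3)
river: ρ → (-3,15,12)
river: ρ → (12,9,-6)
river: ρ → (-6,15,6)
river: ρ → (6,9,-12)
river: ρ → (-12,15,3)
river: ρ → (3,15,-12)
river: ρ → (-12,9,6)
river: ρ → (6,15,-6)
river: ρ → (-6,9,12)
ρ-cycle length = 10 (tail of 0 descent steps not counted)

10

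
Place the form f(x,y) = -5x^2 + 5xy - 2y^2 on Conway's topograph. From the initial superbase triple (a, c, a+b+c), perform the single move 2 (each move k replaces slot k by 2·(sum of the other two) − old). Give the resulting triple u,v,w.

start (-5,-2,-2) = (f(1,0),f(0,1),f(1,1))
replace slot 2: 2·((-5)+(-2)) − (-2) = -12 → (-5,-12,-2)

-5,-12,-2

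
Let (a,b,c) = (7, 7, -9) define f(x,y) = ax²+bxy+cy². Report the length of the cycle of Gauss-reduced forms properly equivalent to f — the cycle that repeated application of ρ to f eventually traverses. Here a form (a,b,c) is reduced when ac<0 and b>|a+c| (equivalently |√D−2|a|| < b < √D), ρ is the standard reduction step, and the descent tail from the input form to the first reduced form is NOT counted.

D = 301, ⌊√D⌋ = 17
river: ρ → (-9,11,5)
river: ρ → (5,9,-11)
river: ρ → (-11,13,3)
river: ρ → (3,17,-1)
river: ρ → (-1,17,3)
river: ρ → (3,13,-11)
river: ρ → (-11,9,5)
river: ρ → (5,11,-9)
river: ρ → (-9,7,7)
river: ρ → (7,7,-9)
ρ-cycle length = 10 (tail of 0 descent steps not counted)

10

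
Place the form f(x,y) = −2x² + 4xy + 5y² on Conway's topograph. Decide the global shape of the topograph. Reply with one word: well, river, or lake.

D = b²−4ac = 4² − 4·(-2)·5 = 56
D > 0 non-square ⇒ indefinite ⇒ periodic river

river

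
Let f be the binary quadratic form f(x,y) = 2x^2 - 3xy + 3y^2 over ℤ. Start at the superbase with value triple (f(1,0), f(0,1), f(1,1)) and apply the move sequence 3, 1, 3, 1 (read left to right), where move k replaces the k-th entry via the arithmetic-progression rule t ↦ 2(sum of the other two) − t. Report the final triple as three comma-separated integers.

start (2,3,2) = (f(1,0),f(0,1),f(1,1))
replace slot 3: 2·(2+3) − 2 = 8 → (2,3,8)
replace slot 1: 2·(3+8) − 2 = 20 → (20,3,8)
replace slot 3: 2·(20+3) − 8 = 38 → (20,3,38)
replace slot 1: 2·(3+38) − 20 = 62 → (62,3,38)

62,3,38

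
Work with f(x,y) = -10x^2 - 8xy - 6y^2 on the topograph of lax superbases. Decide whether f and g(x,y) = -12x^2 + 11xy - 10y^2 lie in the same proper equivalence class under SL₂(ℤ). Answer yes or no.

D₁ = -176, D₂ = -359
discriminants differ ⇒ not SL₂(ℤ)-equivalent

no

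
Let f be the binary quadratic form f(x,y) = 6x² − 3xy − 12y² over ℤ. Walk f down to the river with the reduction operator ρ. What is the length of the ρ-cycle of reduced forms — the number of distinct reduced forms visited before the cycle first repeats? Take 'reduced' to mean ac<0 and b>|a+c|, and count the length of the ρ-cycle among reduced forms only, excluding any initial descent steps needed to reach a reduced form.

D = 297, ⌊√D⌋ = 17
descent: ρ → (-12,3,6)
descent: ρ → (6,9,-9)  [lands on river]
river: ρ → (-9,9,6)
river: ρ → (6,15,-3)
river: ρ → (-3,15,6)
ρ-cycle length = 4 (tail of 2 descent steps not counted)

4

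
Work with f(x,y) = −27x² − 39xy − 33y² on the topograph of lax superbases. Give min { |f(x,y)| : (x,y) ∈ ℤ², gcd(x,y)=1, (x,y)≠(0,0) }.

translate: b→-15 (≡39 mod 54), so (27,39,33)→(27,-15,21)
flip: (27,-15,21)→(21,15,27)
reduced (well bottom): (21,15,27) with a≤c, −a<b≤a
well minimum |f| = |-21| = 21 (negative-definite)

21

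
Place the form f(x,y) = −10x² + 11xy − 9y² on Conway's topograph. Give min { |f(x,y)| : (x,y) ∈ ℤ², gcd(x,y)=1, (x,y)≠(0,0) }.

translate: b→9 (≡-11 mod 20), so (10,-11,9)→(10,9,8)
flip: (10,9,8)→(8,-9,10)
translate: b→7 (≡-9 mod 16), so (8,-9,10)→(8,7,9)
reduced (well bottom): (8,7,9) with a≤c, −a<b≤a
well minimum |f| = |-8| = 8 (negative-definite)

8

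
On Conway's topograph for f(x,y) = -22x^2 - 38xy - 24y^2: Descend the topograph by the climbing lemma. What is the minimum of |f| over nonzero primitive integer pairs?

translate: b→-6 (≡38 mod 44), so (22,38,24)→(22,-6,8)
flip: (22,-6,8)→(8,6,22)
reduced (well bottom): (8,6,22) with a≤c, −a<b≤a
well minimum |f| = |-8| = 8 (negative-definite)

8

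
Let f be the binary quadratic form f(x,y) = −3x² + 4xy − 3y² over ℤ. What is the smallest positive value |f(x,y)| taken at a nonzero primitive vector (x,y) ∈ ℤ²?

translate: b→2 (≡-4 mod 6), so (3,-4,3)→(3,2,2)
flip: (3,2,2)→(2,-2,3)
translate: b→2 (≡-2 mod 4), so (2,-2,3)→(2,2,3)
reduced (well bottom): (2,2,3) with a≤c, −a<b≤a
well minimum |f| = |-2| = 2 (negative-definite)

2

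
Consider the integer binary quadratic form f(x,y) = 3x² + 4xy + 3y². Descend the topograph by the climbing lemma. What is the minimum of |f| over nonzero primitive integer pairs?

translate: b→-2 (≡4 mod 6), so (3,4,3)→(3,-2,2)
flip: (3,-2,2)→(2,2,3)
reduced (well bottom): (2,2,3) with a≤c, −a<b≤a
well minimum = a = 2

2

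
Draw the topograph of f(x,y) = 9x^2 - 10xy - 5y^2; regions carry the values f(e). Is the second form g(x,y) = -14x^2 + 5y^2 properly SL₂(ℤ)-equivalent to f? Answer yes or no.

D₁ = 280, D₂ = 280
river cycle of f (length 6): (-5, 10, 9), (9, 8, -6), (-6, 16, 1), (1, 16, -6), (-6, 8, 9), (9, 10, -5)
river cycle of g (length 6): (5, 10, -9), (-9, 8, 6), (6, 16, -1), (-1, 16, 6), (6, 8, -9), (-9, 10, 5)
cycles differ ⇒ inequivalent

no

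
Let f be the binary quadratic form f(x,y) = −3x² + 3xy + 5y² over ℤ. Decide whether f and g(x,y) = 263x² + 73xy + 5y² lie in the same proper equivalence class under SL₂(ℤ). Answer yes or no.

D₁ = 69, D₂ = 69
river cycle of f (length 4): (5, 7, -1), (-1, 7, 5), (5, 3, -3), (-3, 3, 5)
river cycle of g (length 4): (5, 7, -1), (-1, 7, 5), (5, 3, -3), (-3, 3, 5)
cycles coincide ⇒ equivalent

yes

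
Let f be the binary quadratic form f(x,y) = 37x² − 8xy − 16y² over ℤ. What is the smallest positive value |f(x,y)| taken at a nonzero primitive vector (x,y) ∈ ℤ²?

descent: ρ → (-16,40,13)  [lands on river]
river: ρ → (13,38,-19)
river: ρ → (-19,38,13)
river: ρ → (13,40,-16)
river: ρ → (-16,24,29)
river: ρ → (29,34,-11)
river: ρ → (-11,32,32)
river: ρ → (32,32,-11)
river: ρ → (-11,34,29)
river: ρ → (29,24,-16)
closes: descent 1, river 10
min |a| on river = 11

11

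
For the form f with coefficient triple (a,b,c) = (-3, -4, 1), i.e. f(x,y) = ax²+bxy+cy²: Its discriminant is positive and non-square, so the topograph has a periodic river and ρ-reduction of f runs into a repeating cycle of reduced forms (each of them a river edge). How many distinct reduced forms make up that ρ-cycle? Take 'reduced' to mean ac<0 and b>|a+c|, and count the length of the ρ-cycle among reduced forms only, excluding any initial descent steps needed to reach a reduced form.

D = 28, ⌊√D⌋ = 5
descent: ρ → (1,4,-3)  [lands on river]
river: ρ → (-3,2,2)
river: ρ → (2,2,-3)
river: ρ → (-3,4,1)
ρ-cycle length = 4 (tail of 1 descent step not counted)

4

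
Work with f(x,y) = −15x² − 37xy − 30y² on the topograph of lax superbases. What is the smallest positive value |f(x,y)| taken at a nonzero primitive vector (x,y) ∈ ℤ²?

translate: b→7 (≡37 mod 30), so (15,37,30)→(15,7,8)
flip: (15,7,8)→(8,-7,15)
reduced (well bottom): (8,-7,15) with a≤c, −a<b≤a
well minimum |f| = |-8| = 8 (negative-definite)

8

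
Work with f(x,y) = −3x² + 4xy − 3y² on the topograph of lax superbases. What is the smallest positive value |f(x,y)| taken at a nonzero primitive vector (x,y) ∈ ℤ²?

translate: b→2 (≡-4 mod 6), so (3,-4,3)→(3,2,2)
flip: (3,2,2)→(2,-2,3)
translate: b→2 (≡-2 mod 4), so (2,-2,3)→(2,2,3)
reduced (well bottom): (2,2,3) with a≤c, −a<b≤a
well minimum |f| = |-2| = 2 (negative-definite)

2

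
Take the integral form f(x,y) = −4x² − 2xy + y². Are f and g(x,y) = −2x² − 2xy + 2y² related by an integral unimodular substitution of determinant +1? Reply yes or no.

D₁ = 20, D₂ = 20
river cycle of f (length 2): (1, 4, -1), (-1, 4, 1)
river cycle of g (length 2): (2, 2, -2), (-2, 2, 2)
cycles differ ⇒ inequivalent

no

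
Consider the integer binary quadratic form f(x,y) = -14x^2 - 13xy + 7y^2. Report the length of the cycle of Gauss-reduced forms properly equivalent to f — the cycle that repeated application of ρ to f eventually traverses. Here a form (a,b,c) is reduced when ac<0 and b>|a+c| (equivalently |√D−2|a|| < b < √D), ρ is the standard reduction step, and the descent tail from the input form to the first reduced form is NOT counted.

D = 561, ⌊√D⌋ = 23
descent: ρ → (7,13,-14)  [lands on river]
river: ρ → (-14,15,6)
river: ρ → (6,21,-5)
river: ρ → (-5,19,10)
river: ρ → (10,21,-3)
river: ρ → (-3,21,10)
river: ρ → (10,19,-5)
river: ρ → (-5,21,6)
river: ρ → (6,15,-14)
river: ρ → (-14,13,7)
river: ρ → (7,15,-12)
river: ρ → (-12,9,10)
river: ρ → (10,11,-11)
river: ρ → (-11,11,10)
river: ρ → (10,9,-12)
river: ρ → (-12,15,7)
ρ-cycle length = 16 (tail of 1 descent step not counted)

16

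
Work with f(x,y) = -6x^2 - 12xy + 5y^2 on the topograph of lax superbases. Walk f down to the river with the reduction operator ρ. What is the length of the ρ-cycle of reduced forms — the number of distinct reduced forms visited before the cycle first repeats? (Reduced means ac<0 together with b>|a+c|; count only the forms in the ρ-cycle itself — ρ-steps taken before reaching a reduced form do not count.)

D = 264, ⌊√D⌋ = 16
descent: ρ → (5,12,-6)  [lands on river]
river: ρ → (-6,12,5)
river: ρ → (5,8,-10)
river: ρ → (-10,12,3)
river: ρ → (3,12,-10)
river: ρ → (-10,8,5)
ρ-cycle length = 6 (tail of 1 descent step not counted)

6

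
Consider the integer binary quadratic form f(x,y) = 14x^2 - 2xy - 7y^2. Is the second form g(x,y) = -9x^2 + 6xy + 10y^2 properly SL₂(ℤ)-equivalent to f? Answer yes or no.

D₁ = 396, D₂ = 396
river cycle of f (length 4): (-7, 16, 5), (5, 14, -10), (-10, 6, 9), (9, 12, -7)
river cycle of g (length 4): (10, 14, -5), (-5, 16, 7), (7, 12, -9), (-9, 6, 10)
cycles differ ⇒ inequivalent

no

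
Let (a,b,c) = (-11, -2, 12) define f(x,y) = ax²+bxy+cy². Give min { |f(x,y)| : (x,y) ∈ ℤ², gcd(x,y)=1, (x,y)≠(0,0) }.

descent: ρ → (12,2,-11)  [lands on river]
river: ρ → (-11,20,3)
river: ρ → (3,22,-4)
river: ρ → (-4,18,13)
river: ρ → (13,8,-9)
river: ρ → (-9,10,12)
river: ρ → (12,14,-7)
river: ρ → (-7,14,12)
river: ρ → (12,10,-9)
river: ρ → (-9,8,13)
river: ρ → (13,18,-4)
river: ρ → (-4,22,3)
river: ρ → (3,20,-11)
river: ρ → (-11,2,12)
river: ρ → (12,22,-1)
river: ρ → (-1,22,12)
closes: descent 1, river 16
min |a| on river = 1

1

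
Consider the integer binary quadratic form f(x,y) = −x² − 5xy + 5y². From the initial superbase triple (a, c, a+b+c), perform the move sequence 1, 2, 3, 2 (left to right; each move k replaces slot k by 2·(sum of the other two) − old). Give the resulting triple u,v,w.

start (-1,5,-1) = (f(1,0),f(0,1),f(1,1))
replace slot 1: 2·(5+(-1)) − (-1) = 9 → (9,5,-1)
replace slot 2: 2·(9+(-1)) − 5 = 11 → (9,11,-1)
replace slot 3: 2·(9+11) − (-1) = 41 → (9,11,41)
replace slot 2: 2·(9+41) − 11 = 89 → (9,89,41)

9,89,41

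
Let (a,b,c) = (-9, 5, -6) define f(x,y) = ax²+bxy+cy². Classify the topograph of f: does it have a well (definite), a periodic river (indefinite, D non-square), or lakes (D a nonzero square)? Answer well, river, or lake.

D = b²−4ac = 5² − 4·(-9)·(-6) = -191
D < 0 ⇒ definite ⇒ every region one sign ⇒ single well

well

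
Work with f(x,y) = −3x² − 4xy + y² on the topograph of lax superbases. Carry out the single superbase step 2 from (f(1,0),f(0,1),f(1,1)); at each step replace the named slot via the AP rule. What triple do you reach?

start (-3,1,-6) = (f(1,0),f(0,1),f(1,1))
replace slot 2: 2·((-3)+(-6)) − 1 = -19 → (-3,-19,-6)

-3,-19,-6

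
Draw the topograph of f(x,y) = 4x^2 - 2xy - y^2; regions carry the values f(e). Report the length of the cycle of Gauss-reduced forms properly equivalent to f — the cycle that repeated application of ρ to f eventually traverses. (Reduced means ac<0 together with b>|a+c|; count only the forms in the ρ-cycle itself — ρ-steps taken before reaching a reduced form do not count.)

D = 20, ⌊√D⌋ = 4
descent: ρ → (-1,4,1)  [lands on river]
river: ρ → (1,4,-1)
ρ-cycle length = 2 (tail of 1 descent step not counted)

2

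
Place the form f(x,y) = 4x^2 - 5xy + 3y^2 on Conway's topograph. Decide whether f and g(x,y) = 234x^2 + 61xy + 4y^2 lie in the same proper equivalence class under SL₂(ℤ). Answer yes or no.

D₁ = -23, D₂ = -23
f: translate: b→3 (≡-5 mod 8), so (4,-5,3)→(4,3,2)
f: flip: (4,3,2)→(2,-3,4)
f: translate: b→1 (≡-3 mod 4), so (2,-3,4)→(2,1,3)
f: reduced (well bottom): (2,1,3) with a≤c, −a<b≤a
g: flip: (234,61,4)→(4,-61,234)
g: translate: b→3 (≡-61 mod 8), so (4,-61,234)→(4,3,2)
g: flip: (4,3,2)→(2,-3,4)
g: translate: b→1 (≡-3 mod 4), so (2,-3,4)→(2,1,3)
g: reduced (well bottom): (2,1,3) with a≤c, −a<b≤a
reduced forms (2, 1, 3) vs (2, 1, 3) ⇒ equivalent

yes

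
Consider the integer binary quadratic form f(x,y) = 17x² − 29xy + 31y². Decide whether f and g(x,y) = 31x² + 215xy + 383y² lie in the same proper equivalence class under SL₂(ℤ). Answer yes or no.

D₁ = -1267, D₂ = -1267
f: translate: b→5 (≡-29 mod 34), so (17,-29,31)→(17,5,19)
f: reduced (well bottom): (17,5,19) with a≤c, −a<b≤a
g: translate: b→29 (≡215 mod 62), so (31,215,383)→(31,29,17)
g: flip: (31,29,17)→(17,-29,31)
g: translate: b→5 (≡-29 mod 34), so (17,-29,31)→(17,5,19)
g: reduced (well bottom): (17,5,19) with a≤c, −a<b≤a
reduced forms (17, 5, 19) vs (17, 5, 19) ⇒ equivalent

yes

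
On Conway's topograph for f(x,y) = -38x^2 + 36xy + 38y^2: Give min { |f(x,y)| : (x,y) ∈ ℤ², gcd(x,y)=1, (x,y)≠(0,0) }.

river: ρ → (38,40,-36)
river: ρ → (-36,32,42)
river: ρ → (42,52,-26)
river: ρ → (-26,52,42)
river: ρ → (42,32,-36)
river: ρ → (-36,40,38)
river: ρ → (38,36,-38)
river: ρ → (-38,40,36)
river: ρ → (36,32,-42)
river: ρ → (-42,52,26)
river: ρ → (26,52,-42)
river: ρ → (-42,32,36)
river: ρ → (36,40,-38)
river: ρ → (-38,36,38)
closes: descent 0, river 14
min |a| on river = 26

26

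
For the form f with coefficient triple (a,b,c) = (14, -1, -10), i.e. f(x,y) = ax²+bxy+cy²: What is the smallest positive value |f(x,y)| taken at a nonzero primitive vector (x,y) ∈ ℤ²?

descent: ρ → (-10,21,3)  [lands on river]
river: ρ → (3,21,-10)
river: ρ → (-10,19,5)
river: ρ → (5,21,-6)
river: ρ → (-6,15,14)
river: ρ → (14,13,-7)
river: ρ → (-7,15,12)
river: ρ → (12,9,-10)
river: ρ → (-10,11,11)
river: ρ → (11,11,-10)
river: ρ → (-10,9,12)
river: ρ → (12,15,-7)
river: ρ → (-7,13,14)
river: ρ → (14,15,-6)
river: ρ → (-6,21,5)
river: ρ → (5,19,-10)
closes: descent 1, river 16
min |a| on river = 3

3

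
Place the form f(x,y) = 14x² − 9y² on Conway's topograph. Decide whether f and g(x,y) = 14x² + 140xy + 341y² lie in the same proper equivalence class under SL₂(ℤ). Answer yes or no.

D₁ = 504, D₂ = 504
river cycle of f (length 4): (-9, 18, 5), (5, 22, -1), (-1, 22, 5), (5, 18, -9)
river cycle of g (length 4): (-9, 18, 5), (5, 22, -1), (-1, 22, 5), (5, 18, -9)
cycles coincide ⇒ equivalent

yes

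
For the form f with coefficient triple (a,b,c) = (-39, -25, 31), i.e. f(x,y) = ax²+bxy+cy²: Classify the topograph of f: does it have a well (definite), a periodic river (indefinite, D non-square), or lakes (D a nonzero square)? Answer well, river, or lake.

D = b²−4ac = (-25)² − 4·(-39)·31 = 5461
D > 0 non-square ⇒ indefinite ⇒ periodic river

river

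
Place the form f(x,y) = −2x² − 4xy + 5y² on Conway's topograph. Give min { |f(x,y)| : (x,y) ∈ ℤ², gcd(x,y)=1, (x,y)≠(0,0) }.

descent: ρ → (5,4,-2)  [lands on river]
river: ρ → (-2,4,5)
river: ρ → (5,6,-1)
river: ρ → (-1,6,5)
closes: descent 1, river 4
min |a| on river = 1

1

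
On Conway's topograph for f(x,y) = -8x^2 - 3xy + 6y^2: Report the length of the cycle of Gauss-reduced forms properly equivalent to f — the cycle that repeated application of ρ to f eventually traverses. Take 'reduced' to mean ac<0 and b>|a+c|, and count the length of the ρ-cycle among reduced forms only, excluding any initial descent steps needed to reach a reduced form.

D = 201, ⌊√D⌋ = 14
descent: ρ → (6,3,-8)  [lands on river]
river: ρ → (-8,13,1)
river: ρ → (1,13,-8)
river: ρ → (-8,3,6)
river: ρ → (6,9,-5)
river: ρ → (-5,11,4)
river: ρ → (4,13,-2)
river: ρ → (-2,11,10)
river: ρ → (10,9,-3)
river: ρ → (-3,9,10)
river: ρ → (10,11,-2)
river: ρ → (-2,13,4)
river: ρ → (4,11,-5)
river: ρ → (-5,9,6)
ρ-cycle length = 14 (tail of 1 descent step not counted)

14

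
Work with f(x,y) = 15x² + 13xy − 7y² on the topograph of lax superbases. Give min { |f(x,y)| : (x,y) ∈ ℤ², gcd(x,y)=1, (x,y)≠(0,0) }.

river: ρ → (-7,15,13)
river: ρ → (13,11,-9)
river: ρ → (-9,7,15)
river: ρ → (15,23,-1)
river: ρ → (-1,23,15)
river: ρ → (15,7,-9)
river: ρ → (-9,11,13)
river: ρ → (13,15,-7)
river: ρ → (-7,13,15)
river: ρ → (15,17,-5)
river: ρ → (-5,23,3)
river: ρ → (3,19,-19)
river: ρ → (-19,19,3)
river: ρ → (3,23,-5)
river: ρ → (-5,17,15)
river: ρ → (15,13,-7)
closes: descent 0, river 16
min |a| on river = 1

1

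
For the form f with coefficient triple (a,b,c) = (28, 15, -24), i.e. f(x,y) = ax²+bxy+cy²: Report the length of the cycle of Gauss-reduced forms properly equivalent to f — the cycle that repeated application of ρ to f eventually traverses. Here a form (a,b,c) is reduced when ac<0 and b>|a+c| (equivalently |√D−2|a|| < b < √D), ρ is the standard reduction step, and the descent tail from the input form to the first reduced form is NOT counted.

D = 2913, ⌊√D⌋ = 53
river: ρ → (-24,33,19)
river: ρ → (19,43,-14)
river: ρ → (-14,41,22)
river: ρ → (22,47,-8)
river: ρ → (-8,49,16)
river: ρ → (16,47,-11)
river: ρ → (-11,41,28)
river: ρ → (28,15,-24)
ρ-cycle length = 8 (tail of 0 descent steps not counted)

8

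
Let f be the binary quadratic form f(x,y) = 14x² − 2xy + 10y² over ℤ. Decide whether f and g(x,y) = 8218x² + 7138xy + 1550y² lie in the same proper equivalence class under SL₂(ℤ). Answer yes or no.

D₁ = -556, D₂ = -556
f: flip: (14,-2,10)→(10,2,14)
f: reduced (well bottom): (10,2,14) with a≤c, −a<b≤a
g: flip: (8218,7138,1550)→(1550,-7138,8218)
g: translate: b→-938 (≡-7138 mod 3100), so (1550,-7138,8218)→(1550,-938,142)
g: flip: (1550,-938,142)→(142,938,1550)
g: translate: b→86 (≡938 mod 284), so (142,938,1550)→(142,86,14)
g: flip: (142,86,14)→(14,-86,142)
g: translate: b→-2 (≡-86 mod 28), so (14,-86,142)→(14,-2,10)
g: flip: (14,-2,10)→(10,2,14)
g: reduced (well bottom): (10,2,14) with a≤c, −a<b≤a
reduced forms (10, 2, 14) vs (10, 2, 14) ⇒ equivalent

yes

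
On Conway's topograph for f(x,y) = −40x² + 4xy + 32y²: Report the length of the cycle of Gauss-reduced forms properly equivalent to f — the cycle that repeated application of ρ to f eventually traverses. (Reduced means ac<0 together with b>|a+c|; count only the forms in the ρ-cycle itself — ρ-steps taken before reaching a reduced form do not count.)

D = 5136, ⌊√D⌋ = 71
descent: ρ → (32,60,-12)  [lands on river]
river: ρ → (-12,60,32)
river: ρ → (32,68,-4)
river: ρ → (-4,68,32)
ρ-cycle length = 4 (tail of 1 descent step not counted)

4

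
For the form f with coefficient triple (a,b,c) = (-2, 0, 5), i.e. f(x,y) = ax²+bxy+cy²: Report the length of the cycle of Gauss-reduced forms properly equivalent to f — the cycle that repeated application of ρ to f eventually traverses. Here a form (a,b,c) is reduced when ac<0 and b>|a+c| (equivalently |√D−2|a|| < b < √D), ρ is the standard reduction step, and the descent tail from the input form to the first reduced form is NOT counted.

D = 40, ⌊√D⌋ = 6
descent: ρ → (5,0,-2)
descent: ρ → (-2,4,3)  [lands on river]
river: ρ → (3,2,-3)
river: ρ → (-3,4,2)
river: ρ → (2,4,-3)
river: ρ → (-3,2,3)
river: ρ → (3,4,-2)
ρ-cycle length = 6 (tail of 2 descent steps not counted)

6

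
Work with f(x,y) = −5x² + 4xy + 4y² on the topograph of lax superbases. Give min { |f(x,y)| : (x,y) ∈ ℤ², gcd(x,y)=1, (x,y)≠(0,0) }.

river: ρ → (4,4,-5)
river: ρ → (-5,6,3)
river: ρ → (3,6,-5)
river: ρ → (-5,4,4)
closes: descent 0, river 4
min |a| on river = 3

3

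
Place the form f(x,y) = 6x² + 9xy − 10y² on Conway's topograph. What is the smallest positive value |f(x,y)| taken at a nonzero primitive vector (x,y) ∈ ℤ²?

river: ρ → (-10,11,5)
river: ρ → (5,9,-12)
river: ρ → (-12,15,2)
river: ρ → (2,17,-4)
river: ρ → (-4,15,6)
river: ρ → (6,9,-10)
closes: descent 0, river 6
min |a| on river = 2

2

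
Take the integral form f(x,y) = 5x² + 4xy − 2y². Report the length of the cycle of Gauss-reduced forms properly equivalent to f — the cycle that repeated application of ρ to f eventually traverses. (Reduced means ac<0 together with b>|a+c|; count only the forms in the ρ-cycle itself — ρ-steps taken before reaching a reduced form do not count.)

D = 56, ⌊√D⌋ = 7
river: ρ → (-2,4,5)
river: ρ → (5,6,-1)
river: ρ → (-1,6,5)
river: ρ → (5,4,-2)
ρ-cycle length = 4 (tail of 0 descent steps not counted)

4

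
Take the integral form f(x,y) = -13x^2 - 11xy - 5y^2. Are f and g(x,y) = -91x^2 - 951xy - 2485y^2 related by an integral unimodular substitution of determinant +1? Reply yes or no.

D₁ = -139, D₂ = -139
f is negative-definite; reduce −f:
−f: flip: (13,11,5)→(5,-11,13)
−f: translate: b→-1 (≡-11 mod 10), so (5,-11,13)→(5,-1,7)
−f: reduced (well bottom): (5,-1,7) with a≤c, −a<b≤a
flip sign back: reduced form of f is (-5,1,-7)
g is negative-definite; reduce −g:
−g: translate: b→41 (≡951 mod 182), so (91,951,2485)→(91,41,5)
−g: flip: (91,41,5)→(5,-41,91)
−g: translate: b→-1 (≡-41 mod 10), so (5,-41,91)→(5,-1,7)
−g: reduced (well bottom): (5,-1,7) with a≤c, −a<b≤a
flip sign back: reduced form of g is (-5,1,-7)
reduced forms (-5, 1, -7) vs (-5, 1, -7) ⇒ equivalent

yes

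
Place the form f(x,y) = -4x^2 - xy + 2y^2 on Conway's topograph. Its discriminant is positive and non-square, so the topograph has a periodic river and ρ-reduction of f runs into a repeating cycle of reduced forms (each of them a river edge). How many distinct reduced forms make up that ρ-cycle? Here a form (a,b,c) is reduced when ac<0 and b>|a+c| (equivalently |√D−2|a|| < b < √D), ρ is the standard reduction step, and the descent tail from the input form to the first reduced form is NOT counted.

D = 33, ⌊√D⌋ = 5
descent: ρ → (2,5,-1)  [lands on river]
river: ρ → (-1,5,2)
river: ρ → (2,3,-3)
river: ρ → (-3,3,2)
ρ-cycle length = 4 (tail of 1 descent step not counted)

4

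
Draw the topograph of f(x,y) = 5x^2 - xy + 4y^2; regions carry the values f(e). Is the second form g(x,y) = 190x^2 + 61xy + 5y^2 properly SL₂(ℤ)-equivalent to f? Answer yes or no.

D₁ = -79, D₂ = -79
f: flip: (5,-1,4)→(4,1,5)
f: reduced (well bottom): (4,1,5) with a≤c, −a<b≤a
g: flip: (190,61,5)→(5,-61,190)
g: translate: b→-1 (≡-61 mod 10), so (5,-61,190)→(5,-1,4)
g: flip: (5,-1,4)→(4,1,5)
g: reduced (well bottom): (4,1,5) with a≤c, −a<b≤a
reduced forms (4, 1, 5) vs (4, 1, 5) ⇒ equivalent

yes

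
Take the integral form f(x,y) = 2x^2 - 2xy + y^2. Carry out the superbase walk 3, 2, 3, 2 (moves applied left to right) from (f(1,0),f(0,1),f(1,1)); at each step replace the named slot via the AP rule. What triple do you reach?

start (2,1,1) = (f(1,0),f(0,1),f(1,1))
replace slot 3: 2·(2+1) − 1 = 5 → (2,1,5)
replace slot 2: 2·(2+5) − 1 = 13 → (2,13,5)
replace slot 3: 2·(2+13) − 5 = 25 → (2,13,25)
replace slot 2: 2·(2+25) − 13 = 41 → (2,41,25)

2,41,25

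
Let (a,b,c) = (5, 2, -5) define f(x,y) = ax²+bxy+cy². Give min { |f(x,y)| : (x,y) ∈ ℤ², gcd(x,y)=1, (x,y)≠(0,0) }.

river: ρ → (-5,8,2)
river: ρ → (2,8,-5)
river: ρ → (-5,2,5)
river: ρ → (5,8,-2)
river: ρ → (-2,8,5)
river: ρ → (5,2,-5)
closes: descent 0, river 6
min |a| on river = 2

2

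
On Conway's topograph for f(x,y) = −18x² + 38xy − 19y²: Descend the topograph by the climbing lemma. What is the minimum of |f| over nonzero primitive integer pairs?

descent: ρ → (-19,0,1)
descent: ρ → (1,8,-3)  [lands on river]
river: ρ → (-3,4,5)
river: ρ → (5,6,-2)
river: ρ → (-2,6,5)
river: ρ → (5,4,-3)
river: ρ → (-3,8,1)
closes: descent 2, river 6
min |a| on river = 1

1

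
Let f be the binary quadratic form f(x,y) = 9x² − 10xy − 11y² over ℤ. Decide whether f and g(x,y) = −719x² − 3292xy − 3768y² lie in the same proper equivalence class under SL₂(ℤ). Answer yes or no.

D₁ = 496, D₂ = 496
river cycle of f (length 16): (-11, 10, 9), (9, 8, -12), (-12, 16, 5), (5, 14, -15), (-15, 16, 4), (4, 16, -15), (-15, 14, 5), (5, 16, -12), (-12, 8, 9), (9, 10, -11), … (6 more)
river cycle of g (length 16): (-11, 10, 9), (9, 8, -12), (-12, 16, 5), (5, 14, -15), (-15, 16, 4), (4, 16, -15), (-15, 14, 5), (5, 16, -12), (-12, 8, 9), (9, 10, -11), … (6 more)
cycles coincide ⇒ equivalent

yes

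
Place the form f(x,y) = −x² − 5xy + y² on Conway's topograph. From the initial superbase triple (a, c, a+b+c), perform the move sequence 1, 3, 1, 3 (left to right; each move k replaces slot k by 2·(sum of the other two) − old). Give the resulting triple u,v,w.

start (-1,1,-5) = (f(1,0),f(0,1),f(1,1))
replace slot 1: 2·(1+(-5)) − (-1) = -7 → (-7,1,-5)
replace slot 3: 2·((-7)+1) − (-5) = -7 → (-7,1,-7)
replace slot 1: 2·(1+(-7)) − (-7) = -5 → (-5,1,-7)
replace slot 3: 2·((-5)+1) − (-7) = -1 → (-5,1,-1)

-5,1,-1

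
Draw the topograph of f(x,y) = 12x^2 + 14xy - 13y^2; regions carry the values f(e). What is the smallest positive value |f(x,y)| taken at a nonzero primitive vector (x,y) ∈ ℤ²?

river: ρ → (-13,12,13)
river: ρ → (13,14,-12)
river: ρ → (-12,10,15)
river: ρ → (15,20,-7)
river: ρ → (-7,22,12)
river: ρ → (12,26,-3)
river: ρ → (-3,28,3)
river: ρ → (3,26,-12)
river: ρ → (-12,22,7)
river: ρ → (7,20,-15)
river: ρ → (-15,10,12)
river: ρ → (12,14,-13)
closes: descent 0, river 12
min |a| on river = 3

3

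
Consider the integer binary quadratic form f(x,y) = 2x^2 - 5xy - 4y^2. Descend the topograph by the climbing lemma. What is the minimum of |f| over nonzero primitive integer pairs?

descent: ρ → (-4,5,2)  [lands on river]
river: ρ → (2,7,-1)
river: ρ → (-1,7,2)
river: ρ → (2,5,-4)
river: ρ → (-4,3,3)
river: ρ → (3,3,-4)
closes: descent 1, river 6
min |a| on river = 1

1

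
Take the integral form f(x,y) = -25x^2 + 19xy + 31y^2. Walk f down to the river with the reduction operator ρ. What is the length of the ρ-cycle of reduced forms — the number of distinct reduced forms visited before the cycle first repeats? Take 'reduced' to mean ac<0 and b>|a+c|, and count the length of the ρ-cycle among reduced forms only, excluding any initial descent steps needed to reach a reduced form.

D = 3461, ⌊√D⌋ = 58
river: ρ → (31,43,-13)
river: ρ → (-13,35,43)
river: ρ → (43,51,-5)
river: ρ → (-5,49,53)
river: ρ → (53,57,-1)
river: ρ → (-1,57,53)
river: ρ → (53,49,-5)
river: ρ → (-5,51,43)
river: ρ → (43,35,-13)
river: ρ → (-13,43,31)
river: ρ → (31,19,-25)
river: ρ → (-25,31,25)
river: ρ → (25,19,-31)
river: ρ → (-31,43,13)
river: ρ → (13,35,-43)
river: ρ → (-43,51,5)
river: ρ → (5,49,-53)
river: ρ → (-53,57,1)
river: ρ → (1,57,-53)
river: ρ → (-53,49,5)
river: ρ → (5,51,-43)
river: ρ → (-43,35,13)
river: ρ → (13,43,-31)
river: ρ → (-31,19,25)
river: ρ → (25,31,-25)
river: ρ → (-25,19,31)
ρ-cycle length = 26 (tail of 0 descent steps not counted)

26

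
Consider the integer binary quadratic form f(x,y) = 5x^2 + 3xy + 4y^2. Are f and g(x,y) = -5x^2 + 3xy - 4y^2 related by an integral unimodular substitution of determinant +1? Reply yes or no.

D₁ = -71, D₂ = -71
f: flip: (5,3,4)→(4,-3,5)
f: reduced (well bottom): (4,-3,5) with a≤c, −a<b≤a
g is negative-definite; reduce −g:
−g: flip: (5,-3,4)→(4,3,5)
−g: reduced (well bottom): (4,3,5) with a≤c, −a<b≤a
flip sign back: reduced form of g is (-4,-3,-5)
reduced forms (4, -3, 5) vs (-4, -3, -5) ⇒ inequivalent

no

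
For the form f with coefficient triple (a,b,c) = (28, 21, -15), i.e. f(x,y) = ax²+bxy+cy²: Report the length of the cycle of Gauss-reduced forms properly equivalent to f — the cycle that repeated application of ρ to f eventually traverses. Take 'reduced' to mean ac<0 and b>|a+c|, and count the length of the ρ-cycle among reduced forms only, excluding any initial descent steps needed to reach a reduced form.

D = 2121, ⌊√D⌋ = 46
river: ρ → (-15,39,10)
river: ρ → (10,41,-11)
river: ρ → (-11,25,34)
river: ρ → (34,43,-2)
river: ρ → (-2,45,12)
river: ρ → (12,27,-29)
river: ρ → (-29,31,10)
river: ρ → (10,29,-32)
river: ρ → (-32,35,7)
river: ρ → (7,35,-32)
river: ρ → (-32,29,10)
river: ρ → (10,31,-29)
river: ρ → (-29,27,12)
river: ρ → (12,45,-2)
river: ρ → (-2,43,34)
river: ρ → (34,25,-11)
river: ρ → (-11,41,10)
river: ρ → (10,39,-15)
river: ρ → (-15,21,28)
river: ρ → (28,35,-8)
river: ρ → (-8,45,3)
river: ρ → (3,45,-8)
river: ρ → (-8,35,28)
river: ρ → (28,21,-15)
ρ-cycle length = 24 (tail of 0 descent steps not counted)

24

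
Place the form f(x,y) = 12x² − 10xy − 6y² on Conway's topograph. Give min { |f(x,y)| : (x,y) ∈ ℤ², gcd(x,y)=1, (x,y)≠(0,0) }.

descent: ρ → (-6,10,12)  [lands on river]
river: ρ → (12,14,-4)
river: ρ → (-4,18,4)
river: ρ → (4,14,-12)
river: ρ → (-12,10,6)
river: ρ → (6,14,-8)
river: ρ → (-8,18,2)
river: ρ → (2,18,-8)
river: ρ → (-8,14,6)
river: ρ → (6,10,-12)
river: ρ → (-12,14,4)
river: ρ → (4,18,-4)
river: ρ → (-4,14,12)
river: ρ → (12,10,-6)
river: ρ → (-6,14,8)
river: ρ → (8,18,-2)
river: ρ → (-2,18,8)
river: ρ → (8,14,-6)
closes: descent 1, river 18
min |a| on river = 2

2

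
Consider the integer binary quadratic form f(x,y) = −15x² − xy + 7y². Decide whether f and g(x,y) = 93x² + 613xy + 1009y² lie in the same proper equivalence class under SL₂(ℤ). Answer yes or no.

D₁ = 421, D₂ = 421
river cycle of f (length 26): (7, 15, -7), (-7, 13, 9), (9, 5, -11), (-11, 17, 3), (3, 19, -5), (-5, 11, 15), (15, 19, -1), (-1, 19, 15), (15, 11, -5), (-5, 19, 3), … (16 more)
river cycle of g (length 26): (7, 15, -7), (-7, 13, 9), (9, 5, -11), (-11, 17, 3), (3, 19, -5), (-5, 11, 15), (15, 19, -1), (-1, 19, 15), (15, 11, -5), (-5, 19, 3), … (16 more)
cycles coincide ⇒ equivalent

yes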